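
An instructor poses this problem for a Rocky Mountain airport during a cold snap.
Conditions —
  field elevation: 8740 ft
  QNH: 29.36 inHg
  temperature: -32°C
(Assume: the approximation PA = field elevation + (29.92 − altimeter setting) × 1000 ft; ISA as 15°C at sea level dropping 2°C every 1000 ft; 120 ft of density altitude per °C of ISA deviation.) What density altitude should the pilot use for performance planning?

5892 ft

Pressure altitude = 8740 + (29.92 − 29.36) × 1000 = 8740 + (+560) = 9300 ft.
ISA temperature at 9300 ft = 15 − 2 × (9300/1000) = -3.6°C.
ISA deviation = -32 − (-3.6) = -28.4°C.
Density altitude = 9300 + 120 × (-28.4) = 5892 ft.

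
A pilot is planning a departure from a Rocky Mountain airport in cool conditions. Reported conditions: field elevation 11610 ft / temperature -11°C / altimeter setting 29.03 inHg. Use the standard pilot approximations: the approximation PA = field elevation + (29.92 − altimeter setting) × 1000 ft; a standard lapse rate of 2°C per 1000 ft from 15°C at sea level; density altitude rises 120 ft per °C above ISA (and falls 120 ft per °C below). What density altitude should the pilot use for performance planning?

12380 ft

Pressure altitude = 11610 + (29.92 − 29.03) × 1000 = 11610 + (+890) = 12500 ft.
ISA temperature at 12500 ft = 15 − 2 × (12500/1000) = -10°C.
ISA deviation = -11 − (-10) = -1°C.
Density altitude = 12500 + 120 × (-1) = 12380 ft.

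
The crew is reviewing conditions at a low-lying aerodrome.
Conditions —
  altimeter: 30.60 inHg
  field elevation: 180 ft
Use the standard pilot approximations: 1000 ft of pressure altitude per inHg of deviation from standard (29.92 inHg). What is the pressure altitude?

-500 ft

Pressure correction = (29.92 − 30.60) × 1000 = -680 ft.
Pressure altitude = 180 + (-680) = -500 ft.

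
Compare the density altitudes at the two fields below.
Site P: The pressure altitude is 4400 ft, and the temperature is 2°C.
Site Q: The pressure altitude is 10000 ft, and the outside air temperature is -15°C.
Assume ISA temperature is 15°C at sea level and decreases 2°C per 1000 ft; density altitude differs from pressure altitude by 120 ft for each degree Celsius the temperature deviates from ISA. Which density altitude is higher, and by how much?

Site P: ISA temp = 6.2°C, deviation -4.2°C, DA = 4400 + 120 × (-4.2) = 3896 ft.
Site Q: ISA temp = -5°C, deviation -10°C, DA = 10000 + 120 × (-10) = 8800 ft.
Site Q is higher by 8800 − 3896 = 4904 ft.

Site Q by 4904 ft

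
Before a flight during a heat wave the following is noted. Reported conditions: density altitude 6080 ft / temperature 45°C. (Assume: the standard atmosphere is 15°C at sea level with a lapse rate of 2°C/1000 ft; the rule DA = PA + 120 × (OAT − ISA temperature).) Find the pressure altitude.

2000 ft

DA = PA + 120 × (OAT − (15 − 2·PA/1000)) = PA + 120·OAT − 1800 + 0.24·PA = 1.24·PA + 120·OAT − 1800.
So 1.24·PA = 6080 − 120 × 45 + 1800 = 2480.
PA = 2480 / 1.24 = 2000 ft.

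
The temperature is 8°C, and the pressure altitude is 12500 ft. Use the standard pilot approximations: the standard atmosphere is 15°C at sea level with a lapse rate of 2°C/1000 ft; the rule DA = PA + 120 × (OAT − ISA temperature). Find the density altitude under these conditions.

14660 ft

ISA temperature at 12500 ft = 15 − 2 × (12500/1000) = -10°C.
ISA deviation = 8 − (-10) = +18°C.
Density altitude = 12500 + 120 × (18) = 12500 + (+2160) = 14660 ft.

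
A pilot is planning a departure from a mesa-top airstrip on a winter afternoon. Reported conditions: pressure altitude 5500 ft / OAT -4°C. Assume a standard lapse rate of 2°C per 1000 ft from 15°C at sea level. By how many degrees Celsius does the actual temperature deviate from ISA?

ISA temperature at 5500 ft = 15 − 2 × (5500/1000) = 4°C.
Deviation = OAT − ISA = -4 − 4 = -8°C.

ISA-8°C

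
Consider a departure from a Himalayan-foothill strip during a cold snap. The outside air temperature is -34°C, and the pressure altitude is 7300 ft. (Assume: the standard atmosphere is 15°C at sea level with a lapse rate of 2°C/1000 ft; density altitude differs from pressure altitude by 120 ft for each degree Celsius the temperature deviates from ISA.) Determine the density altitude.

3172 ft

ISA temperature at 7300 ft = 15 − 2 × (7300/1000) = 0.4°C.
ISA deviation = -34 − 0.4 = -34.4°C.
Density altitude = 7300 + 120 × (-34.4) = 7300 + (-4128) = 3172 ft.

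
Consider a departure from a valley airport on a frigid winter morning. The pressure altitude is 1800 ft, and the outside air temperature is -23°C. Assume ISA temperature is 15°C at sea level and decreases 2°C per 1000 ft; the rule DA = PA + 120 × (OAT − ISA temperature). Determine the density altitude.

-2328 ft

ISA temperature at 1800 ft = 15 − 2 × (1800/1000) = 11.4°C.
ISA deviation = -23 − 11.4 = -34.4°C.
Density altitude = 1800 + 120 × (-34.4) = 1800 + (-4128) = -2328 ft.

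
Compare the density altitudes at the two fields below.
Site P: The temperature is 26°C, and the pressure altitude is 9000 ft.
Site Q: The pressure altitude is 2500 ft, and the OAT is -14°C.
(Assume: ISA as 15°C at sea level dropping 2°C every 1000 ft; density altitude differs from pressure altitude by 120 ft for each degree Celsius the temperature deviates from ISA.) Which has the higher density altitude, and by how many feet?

Site P: ISA temp = -3°C, deviation +29°C, DA = 9000 + 120 × 29 = 12480 ft.
Site Q: ISA temp = 10°C, deviation -24°C, DA = 2500 + 120 × (-24) = -380 ft.
Site P is higher by 12480 − (-380) = 12860 ft.

Site P by 12860 ft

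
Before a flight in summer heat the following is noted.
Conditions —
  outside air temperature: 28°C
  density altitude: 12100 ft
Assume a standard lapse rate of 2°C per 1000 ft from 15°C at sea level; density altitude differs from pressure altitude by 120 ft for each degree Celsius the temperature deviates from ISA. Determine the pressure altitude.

8500 ft

DA = PA + 120 × (OAT − (15 − 2·PA/1000)) = PA + 120·OAT − 1800 + 0.24·PA = 1.24·PA + 120·OAT − 1800.
So 1.24·PA = 12100 − 120 × 28 + 1800 = 10540.
PA = 10540 / 1.24 = 8500 ft.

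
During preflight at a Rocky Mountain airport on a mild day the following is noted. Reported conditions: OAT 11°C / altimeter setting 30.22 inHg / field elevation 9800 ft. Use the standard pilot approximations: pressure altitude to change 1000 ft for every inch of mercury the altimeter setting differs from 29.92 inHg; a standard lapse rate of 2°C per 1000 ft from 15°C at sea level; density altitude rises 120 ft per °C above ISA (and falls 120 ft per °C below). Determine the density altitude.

11300 ft

Pressure altitude = 9800 + (29.92 − 30.22) × 1000 = 9800 + (-300) = 9500 ft.
ISA temperature at 9500 ft = 15 − 2 × (9500/1000) = -4°C.
ISA deviation = 11 − (-4) = +15°C.
Density altitude = 9500 + 120 × (15) = 11300 ft.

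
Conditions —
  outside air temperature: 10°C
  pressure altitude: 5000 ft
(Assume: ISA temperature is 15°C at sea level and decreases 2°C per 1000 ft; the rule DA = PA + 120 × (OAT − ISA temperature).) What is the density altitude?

5600 ft

ISA temperature at 5000 ft = 15 − 2 × (5000/1000) = 5°C.
ISA deviation = 10 − 5 = +5°C.
Density altitude = 5000 + 120 × (5) = 5000 + (+600) = 5600 ft.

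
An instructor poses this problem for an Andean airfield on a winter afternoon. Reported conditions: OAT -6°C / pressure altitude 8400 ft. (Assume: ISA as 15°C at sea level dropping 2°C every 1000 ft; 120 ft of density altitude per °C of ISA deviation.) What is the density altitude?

ISA temperature at 8400 ft = 15 − 2 × (8400/1000) = -1.8°C.
ISA deviation = -6 − (-1.8) = -4.2°C.
Density altitude = 8400 + 120 × (-4.2) = 8400 + (-504) = 7896 ft.

7896 ft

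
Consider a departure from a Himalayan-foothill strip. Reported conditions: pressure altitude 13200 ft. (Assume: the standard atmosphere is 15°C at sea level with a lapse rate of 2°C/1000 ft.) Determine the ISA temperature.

-11.4°C

ISA temperature = 15 − 2 × (13200/1000) = 15 − 26.4 = -11.4°C.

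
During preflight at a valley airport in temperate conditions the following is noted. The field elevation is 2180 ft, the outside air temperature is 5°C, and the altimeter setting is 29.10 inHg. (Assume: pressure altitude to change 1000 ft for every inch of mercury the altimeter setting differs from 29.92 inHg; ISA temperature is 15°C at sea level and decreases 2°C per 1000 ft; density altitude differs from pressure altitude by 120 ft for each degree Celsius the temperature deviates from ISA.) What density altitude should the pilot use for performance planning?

2520 ft

Pressure altitude = 2180 + (29.92 − 29.10) × 1000 = 2180 + (+820) = 3000 ft.
ISA temperature at 3000 ft = 15 − 2 × (3000/1000) = 9°C.
ISA deviation = 5 − 9 = -4°C.
Density altitude = 3000 + 120 × (-4) = 2520 ft.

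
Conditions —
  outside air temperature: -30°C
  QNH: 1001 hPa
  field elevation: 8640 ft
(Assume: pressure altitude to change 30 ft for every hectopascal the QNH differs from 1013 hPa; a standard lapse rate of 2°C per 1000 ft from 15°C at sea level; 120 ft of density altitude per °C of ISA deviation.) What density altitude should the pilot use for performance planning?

5760 ft

Pressure altitude = 8640 + (1013 − 1001) × 30 = 8640 + (+360) = 9000 ft.
ISA temperature at 9000 ft = 15 − 2 × (9000/1000) = -3°C.
ISA deviation = -30 − (-3) = -27°C.
Density altitude = 9000 + 120 × (-27) = 5760 ft.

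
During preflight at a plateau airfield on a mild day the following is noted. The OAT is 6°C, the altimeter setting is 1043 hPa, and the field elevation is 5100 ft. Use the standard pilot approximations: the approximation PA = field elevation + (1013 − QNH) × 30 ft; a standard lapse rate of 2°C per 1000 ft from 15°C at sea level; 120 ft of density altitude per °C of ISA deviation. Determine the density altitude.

Pressure altitude = 5100 + (1013 − 1043) × 30 = 5100 + (-900) = 4200 ft.
ISA temperature at 4200 ft = 15 − 2 × (4200/1000) = 6.6°C.
ISA deviation = 6 − 6.6 = -0.6°C.
Density altitude = 4200 + 120 × (-0.6) = 4128 ft.

4128 ft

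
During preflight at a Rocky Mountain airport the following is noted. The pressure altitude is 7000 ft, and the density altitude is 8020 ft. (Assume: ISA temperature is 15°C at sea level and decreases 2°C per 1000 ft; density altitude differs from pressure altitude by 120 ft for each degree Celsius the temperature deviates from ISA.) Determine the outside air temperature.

9.5°C

Density altitude − pressure altitude = 8020 − 7000 = +1020 ft.
At 120 ft/°C that is an ISA deviation of 1020/120 = +8.5°C.
ISA temperature at 7000 ft = 15 − 2 × (7000/1000) = 1°C.
OAT = ISA + deviation = 1 + (+8.5) = 9.5°C.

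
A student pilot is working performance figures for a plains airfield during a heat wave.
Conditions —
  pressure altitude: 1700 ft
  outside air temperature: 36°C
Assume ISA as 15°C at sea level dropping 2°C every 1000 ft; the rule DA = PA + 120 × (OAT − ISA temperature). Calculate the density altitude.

ISA temperature at 1700 ft = 15 − 2 × (1700/1000) = 11.6°C.
ISA deviation = 36 − 11.6 = +24.4°C.
Density altitude = 1700 + 120 × (24.4) = 1700 + (+2928) = 4628 ft.

4628 ft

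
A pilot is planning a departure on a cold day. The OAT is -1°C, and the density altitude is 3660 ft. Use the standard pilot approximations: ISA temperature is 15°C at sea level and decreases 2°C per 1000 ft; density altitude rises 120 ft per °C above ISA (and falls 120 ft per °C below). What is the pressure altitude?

4500 ft

DA = PA + 120 × (OAT − (15 − 2·PA/1000)) = PA + 120·OAT − 1800 + 0.24·PA = 1.24·PA + 120·OAT − 1800.
So 1.24·PA = 3660 − 120 × (-1) + 1800 = 5580.
PA = 5580 / 1.24 = 4500 ft.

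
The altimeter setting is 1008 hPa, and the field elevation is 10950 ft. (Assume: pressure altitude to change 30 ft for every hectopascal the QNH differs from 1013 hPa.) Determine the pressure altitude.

Pressure correction = (1013 − 1008) × 30 = +150 ft.
Pressure altitude = 10950 + (+150) = 11100 ft.

11100 ft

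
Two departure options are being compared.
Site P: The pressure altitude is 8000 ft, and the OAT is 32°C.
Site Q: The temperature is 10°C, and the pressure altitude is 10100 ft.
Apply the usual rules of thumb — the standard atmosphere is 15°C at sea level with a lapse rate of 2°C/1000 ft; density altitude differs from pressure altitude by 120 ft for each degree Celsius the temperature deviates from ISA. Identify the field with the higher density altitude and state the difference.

Site P by 36 ft

Site P: ISA temp = -1°C, deviation +33°C, DA = 8000 + 120 × 33 = 11960 ft.
Site Q: ISA temp = -5.2°C, deviation +15.2°C, DA = 10100 + 120 × 15.2 = 11924 ft.
Site P is higher by 11960 − 11924 = 36 ft.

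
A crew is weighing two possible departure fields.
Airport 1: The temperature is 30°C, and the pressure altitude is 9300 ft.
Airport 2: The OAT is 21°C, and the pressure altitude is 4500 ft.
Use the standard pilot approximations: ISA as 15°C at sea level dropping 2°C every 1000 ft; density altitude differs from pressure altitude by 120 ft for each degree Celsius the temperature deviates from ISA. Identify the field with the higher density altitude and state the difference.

Airport 1: ISA temp = -3.6°C, deviation +33.6°C, DA = 9300 + 120 × 33.6 = 13332 ft.
Airport 2: ISA temp = 6°C, deviation +15°C, DA = 4500 + 120 × 15 = 6300 ft.
Airport 1 is higher by 13332 − 6300 = 7032 ft.

Airport 1 by 7032 ft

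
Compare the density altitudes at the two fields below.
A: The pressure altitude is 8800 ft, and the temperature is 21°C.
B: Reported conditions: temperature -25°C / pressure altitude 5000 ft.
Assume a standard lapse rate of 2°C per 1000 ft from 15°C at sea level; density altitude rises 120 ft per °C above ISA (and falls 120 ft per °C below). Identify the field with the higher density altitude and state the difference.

A by 10232 ft

A: ISA temp = -2.6°C, deviation +23.6°C, DA = 8800 + 120 × 23.6 = 11632 ft.
B: ISA temp = 5°C, deviation -30°C, DA = 5000 + 120 × (-30) = 1400 ft.
A is higher by 11632 − 1400 = 10232 ft.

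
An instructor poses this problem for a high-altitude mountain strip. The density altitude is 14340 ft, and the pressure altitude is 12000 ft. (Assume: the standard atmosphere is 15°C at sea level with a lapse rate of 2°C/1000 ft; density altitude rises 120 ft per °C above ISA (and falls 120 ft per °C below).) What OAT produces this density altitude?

10.5°C

Density altitude − pressure altitude = 14340 − 12000 = +2340 ft.
At 120 ft/°C that is an ISA deviation of 2340/120 = +19.5°C.
ISA temperature at 12000 ft = 15 − 2 × (12000/1000) = -9°C.
OAT = ISA + deviation = -9 + (+19.5) = 10.5°C.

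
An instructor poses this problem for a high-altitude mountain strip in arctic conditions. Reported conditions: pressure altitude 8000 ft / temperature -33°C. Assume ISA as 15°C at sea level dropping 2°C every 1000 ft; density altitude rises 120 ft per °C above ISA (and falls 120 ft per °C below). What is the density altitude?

ISA temperature at 8000 ft = 15 − 2 × (8000/1000) = -1°C.
ISA deviation = -33 − (-1) = -32°C.
Density altitude = 8000 + 120 × (-32) = 8000 + (-3840) = 4160 ft.

4160 ft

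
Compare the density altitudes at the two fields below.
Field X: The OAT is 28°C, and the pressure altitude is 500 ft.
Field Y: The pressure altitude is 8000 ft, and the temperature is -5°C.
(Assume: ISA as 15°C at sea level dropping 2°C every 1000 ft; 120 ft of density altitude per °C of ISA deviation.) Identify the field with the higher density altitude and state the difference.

Field X: ISA temp = 14°C, deviation +14°C, DA = 500 + 120 × 14 = 2180 ft.
Field Y: ISA temp = -1°C, deviation -4°C, DA = 8000 + 120 × (-4) = 7520 ft.
Field Y is higher by 7520 − 2180 = 5340 ft.

Field Y by 5340 ft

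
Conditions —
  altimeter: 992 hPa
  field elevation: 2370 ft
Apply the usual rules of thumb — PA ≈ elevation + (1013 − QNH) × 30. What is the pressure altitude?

3000 ft

Pressure correction = (1013 − 992) × 30 = +630 ft.
Pressure altitude = 2370 + (+630) = 3000 ft.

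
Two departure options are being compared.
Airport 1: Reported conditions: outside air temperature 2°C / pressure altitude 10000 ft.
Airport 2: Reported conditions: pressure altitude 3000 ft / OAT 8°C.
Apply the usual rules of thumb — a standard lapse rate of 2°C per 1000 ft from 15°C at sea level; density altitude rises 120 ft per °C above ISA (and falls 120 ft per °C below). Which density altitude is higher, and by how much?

Airport 1: ISA temp = -5°C, deviation +7°C, DA = 10000 + 120 × 7 = 10840 ft.
Airport 2: ISA temp = 9°C, deviation -1°C, DA = 3000 + 120 × (-1) = 2880 ft.
Airport 1 is higher by 10840 − 2880 = 7960 ft.

Airport 1 by 7960 ft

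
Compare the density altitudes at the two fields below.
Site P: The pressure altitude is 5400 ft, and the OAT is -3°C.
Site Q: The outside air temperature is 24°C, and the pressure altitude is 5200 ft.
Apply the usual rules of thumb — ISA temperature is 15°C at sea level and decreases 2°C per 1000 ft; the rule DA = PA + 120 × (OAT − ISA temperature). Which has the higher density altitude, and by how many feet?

Site P: ISA temp = 4.2°C, deviation -7.2°C, DA = 5400 + 120 × (-7.2) = 4536 ft.
Site Q: ISA temp = 4.6°C, deviation +19.4°C, DA = 5200 + 120 × 19.4 = 7528 ft.
Site Q is higher by 7528 − 4536 = 2992 ft.

Site Q by 2992 ft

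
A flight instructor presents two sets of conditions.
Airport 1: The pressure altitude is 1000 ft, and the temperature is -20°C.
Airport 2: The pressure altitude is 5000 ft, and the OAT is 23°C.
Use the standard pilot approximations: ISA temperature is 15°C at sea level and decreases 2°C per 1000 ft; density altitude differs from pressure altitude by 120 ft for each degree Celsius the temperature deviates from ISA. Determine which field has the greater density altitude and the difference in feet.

Airport 2 by 10120 ft

Airport 1: ISA temp = 13°C, deviation -33°C, DA = 1000 + 120 × (-33) = -2960 ft.
Airport 2: ISA temp = 5°C, deviation +18°C, DA = 5000 + 120 × 18 = 7160 ft.
Airport 2 is higher by 7160 − (-2960) = 10120 ft.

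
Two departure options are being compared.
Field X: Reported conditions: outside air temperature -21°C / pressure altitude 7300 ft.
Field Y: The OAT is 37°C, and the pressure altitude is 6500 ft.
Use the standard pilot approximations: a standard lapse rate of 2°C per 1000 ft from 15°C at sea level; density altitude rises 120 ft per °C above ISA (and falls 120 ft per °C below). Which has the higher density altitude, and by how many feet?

Field Y by 5968 ft

Field X: ISA temp = 0.4°C, deviation -21.4°C, DA = 7300 + 120 × (-21.4) = 4732 ft.
Field Y: ISA temp = 2°C, deviation +35°C, DA = 6500 + 120 × 35 = 10700 ft.
Field Y is higher by 10700 − 4732 = 5968 ft.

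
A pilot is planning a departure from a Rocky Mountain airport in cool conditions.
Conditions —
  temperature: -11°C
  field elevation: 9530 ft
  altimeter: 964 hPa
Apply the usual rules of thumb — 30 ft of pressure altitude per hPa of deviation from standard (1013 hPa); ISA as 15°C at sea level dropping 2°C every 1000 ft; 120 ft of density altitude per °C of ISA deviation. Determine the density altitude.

Pressure altitude = 9530 + (1013 − 964) × 30 = 9530 + (+1470) = 11000 ft.
ISA temperature at 11000 ft = 15 − 2 × (11000/1000) = -7°C.
ISA deviation = -11 − (-7) = -4°C.
Density altitude = 11000 + 120 × (-4) = 10520 ft.

10520 ft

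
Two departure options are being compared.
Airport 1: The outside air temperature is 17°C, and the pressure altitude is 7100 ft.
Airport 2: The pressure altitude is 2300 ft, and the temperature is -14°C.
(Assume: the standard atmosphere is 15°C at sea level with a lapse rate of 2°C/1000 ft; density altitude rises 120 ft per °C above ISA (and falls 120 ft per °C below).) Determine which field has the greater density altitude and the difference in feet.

Airport 1: ISA temp = 0.8°C, deviation +16.2°C, DA = 7100 + 120 × 16.2 = 9044 ft.
Airport 2: ISA temp = 10.4°C, deviation -24.4°C, DA = 2300 + 120 × (-24.4) = -628 ft.
Airport 1 is higher by 9044 − (-628) = 9672 ft.

Airport 1 by 9672 ft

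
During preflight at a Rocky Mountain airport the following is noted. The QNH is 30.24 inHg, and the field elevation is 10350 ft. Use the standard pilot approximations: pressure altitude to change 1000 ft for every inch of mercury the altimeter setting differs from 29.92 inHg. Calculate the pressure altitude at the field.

10030 ft

Pressure correction = (29.92 − 30.24) × 1000 = -320 ft.
Pressure altitude = 10350 + (-320) = 10030 ft.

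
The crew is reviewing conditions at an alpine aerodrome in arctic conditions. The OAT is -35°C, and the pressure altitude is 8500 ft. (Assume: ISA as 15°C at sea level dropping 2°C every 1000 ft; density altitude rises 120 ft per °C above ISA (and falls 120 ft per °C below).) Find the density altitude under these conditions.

4540 ft

ISA temperature at 8500 ft = 15 − 2 × (8500/1000) = -2°C.
ISA deviation = -35 − (-2) = -33°C.
Density altitude = 8500 + 120 × (-33) = 8500 + (-3960) = 4540 ft.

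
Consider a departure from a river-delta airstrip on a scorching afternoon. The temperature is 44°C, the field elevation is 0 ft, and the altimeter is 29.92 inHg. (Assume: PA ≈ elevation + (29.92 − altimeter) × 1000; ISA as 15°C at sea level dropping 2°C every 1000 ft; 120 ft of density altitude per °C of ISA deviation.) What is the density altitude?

Pressure altitude = 0 + (29.92 − 29.92) × 1000 = 0 + (0) = 0 ft.
ISA temperature at 0 ft = 15 − 2 × (0/1000) = 15°C.
ISA deviation = 44 − 15 = +29°C.
Density altitude = 0 + 120 × (29) = 3480 ft.

3480 ft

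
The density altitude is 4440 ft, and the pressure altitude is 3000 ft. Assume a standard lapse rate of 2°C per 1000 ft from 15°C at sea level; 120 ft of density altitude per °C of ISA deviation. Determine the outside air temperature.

21°C

Density altitude − pressure altitude = 4440 − 3000 = +1440 ft.
At 120 ft/°C that is an ISA deviation of 1440/120 = +12°C.
ISA temperature at 3000 ft = 15 − 2 × (3000/1000) = 9°C.
OAT = ISA + deviation = 9 + (+12) = 21°C.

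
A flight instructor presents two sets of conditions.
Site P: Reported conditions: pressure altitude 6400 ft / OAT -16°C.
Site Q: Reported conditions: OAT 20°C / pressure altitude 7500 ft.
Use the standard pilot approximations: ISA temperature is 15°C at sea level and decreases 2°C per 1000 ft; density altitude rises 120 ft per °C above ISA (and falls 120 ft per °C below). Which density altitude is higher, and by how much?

Site P: ISA temp = 2.2°C, deviation -18.2°C, DA = 6400 + 120 × (-18.2) = 4216 ft.
Site Q: ISA temp = 0°C, deviation +20°C, DA = 7500 + 120 × 20 = 9900 ft.
Site Q is higher by 9900 − 4216 = 5684 ft.

Site Q by 5684 ft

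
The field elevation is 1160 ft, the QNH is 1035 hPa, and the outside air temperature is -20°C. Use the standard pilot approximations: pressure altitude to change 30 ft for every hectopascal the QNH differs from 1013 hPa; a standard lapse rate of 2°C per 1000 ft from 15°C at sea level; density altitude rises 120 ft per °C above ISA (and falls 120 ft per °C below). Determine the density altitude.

Pressure altitude = 1160 + (1013 − 1035) × 30 = 1160 + (-660) = 500 ft.
ISA temperature at 500 ft = 15 − 2 × (500/1000) = 14°C.
ISA deviation = -20 − 14 = -34°C.
Density altitude = 500 + 120 × (-34) = -3580 ft.

-3580 ft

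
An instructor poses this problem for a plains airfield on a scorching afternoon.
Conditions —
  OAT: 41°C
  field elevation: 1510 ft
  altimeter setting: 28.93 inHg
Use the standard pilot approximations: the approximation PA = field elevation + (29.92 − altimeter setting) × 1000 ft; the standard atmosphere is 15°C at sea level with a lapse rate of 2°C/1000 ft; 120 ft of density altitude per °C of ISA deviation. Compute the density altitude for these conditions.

6220 ft

Pressure altitude = 1510 + (29.92 − 28.93) × 1000 = 1510 + (+990) = 2500 ft.
ISA temperature at 2500 ft = 15 − 2 × (2500/1000) = 10°C.
ISA deviation = 41 − 10 = +31°C.
Density altitude = 2500 + 120 × (31) = 6220 ft.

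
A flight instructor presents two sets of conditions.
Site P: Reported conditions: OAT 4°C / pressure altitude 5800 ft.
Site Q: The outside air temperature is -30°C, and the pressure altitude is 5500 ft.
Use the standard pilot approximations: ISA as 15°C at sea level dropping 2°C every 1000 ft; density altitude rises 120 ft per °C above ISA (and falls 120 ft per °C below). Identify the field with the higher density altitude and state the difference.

Site P by 4452 ft

Site P: ISA temp = 3.4°C, deviation +0.6°C, DA = 5800 + 120 × 0.6 = 5872 ft.
Site Q: ISA temp = 4°C, deviation -34°C, DA = 5500 + 120 × (-34) = 1420 ft.
Site P is higher by 5872 − 1420 = 4452 ft.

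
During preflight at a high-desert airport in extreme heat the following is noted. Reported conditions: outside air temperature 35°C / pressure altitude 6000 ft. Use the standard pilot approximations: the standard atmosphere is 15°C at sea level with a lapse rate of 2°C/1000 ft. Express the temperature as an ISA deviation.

ISA temperature at 6000 ft = 15 − 2 × (6000/1000) = 3°C.
Deviation = OAT − ISA = 35 − 3 = +32°C.

ISA+32°C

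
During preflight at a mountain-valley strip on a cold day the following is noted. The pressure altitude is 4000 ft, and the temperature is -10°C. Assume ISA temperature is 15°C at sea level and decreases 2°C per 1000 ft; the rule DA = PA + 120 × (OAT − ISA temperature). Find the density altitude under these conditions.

ISA temperature at 4000 ft = 15 − 2 × (4000/1000) = 7°C.
ISA deviation = -10 − 7 = -17°C.
Density altitude = 4000 + 120 × (-17) = 4000 + (-2040) = 1960 ft.

1960 ft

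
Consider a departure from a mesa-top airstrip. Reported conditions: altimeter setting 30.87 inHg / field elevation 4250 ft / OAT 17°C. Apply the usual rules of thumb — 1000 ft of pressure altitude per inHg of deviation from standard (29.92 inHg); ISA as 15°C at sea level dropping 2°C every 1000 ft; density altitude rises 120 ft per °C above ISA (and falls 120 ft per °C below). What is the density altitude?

4332 ft

Pressure altitude = 4250 + (29.92 − 30.87) × 1000 = 4250 + (-950) = 3300 ft.
ISA temperature at 3300 ft = 15 − 2 × (3300/1000) = 8.4°C.
ISA deviation = 17 − 8.4 = +8.6°C.
Density altitude = 3300 + 120 × (8.6) = 4332 ft.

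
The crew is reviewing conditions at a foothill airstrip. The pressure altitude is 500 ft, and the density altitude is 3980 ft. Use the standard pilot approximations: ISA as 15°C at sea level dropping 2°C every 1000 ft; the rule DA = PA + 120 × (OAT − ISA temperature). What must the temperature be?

Density altitude − pressure altitude = 3980 − 500 = +3480 ft.
At 120 ft/°C that is an ISA deviation of 3480/120 = +29°C.
ISA temperature at 500 ft = 15 − 2 × (500/1000) = 14°C.
OAT = ISA + deviation = 14 + (+29) = 43°C.

43°C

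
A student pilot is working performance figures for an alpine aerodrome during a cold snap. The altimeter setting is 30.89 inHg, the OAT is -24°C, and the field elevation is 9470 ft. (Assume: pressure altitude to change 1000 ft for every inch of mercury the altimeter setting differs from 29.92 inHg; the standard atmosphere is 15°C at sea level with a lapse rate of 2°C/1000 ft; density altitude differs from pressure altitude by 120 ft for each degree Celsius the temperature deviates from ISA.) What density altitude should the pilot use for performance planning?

Pressure altitude = 9470 + (29.92 − 30.89) × 1000 = 9470 + (-970) = 8500 ft.
ISA temperature at 8500 ft = 15 − 2 × (8500/1000) = -2°C.
ISA deviation = -24 − (-2) = -22°C.
Density altitude = 8500 + 120 × (-22) = 5860 ft.

5860 ft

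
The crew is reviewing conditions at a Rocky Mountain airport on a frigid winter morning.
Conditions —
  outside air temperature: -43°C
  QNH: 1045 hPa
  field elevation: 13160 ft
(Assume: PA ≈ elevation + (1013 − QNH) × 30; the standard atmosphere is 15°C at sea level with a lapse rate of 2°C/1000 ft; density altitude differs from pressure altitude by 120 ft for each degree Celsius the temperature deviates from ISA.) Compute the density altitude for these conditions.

8168 ft

Pressure altitude = 13160 + (1013 − 1045) × 30 = 13160 + (-960) = 12200 ft.
ISA temperature at 12200 ft = 15 − 2 × (12200/1000) = -9.4°C.
ISA deviation = -43 − (-9.4) = -33.6°C.
Density altitude = 12200 + 120 × (-33.6) = 8168 ft.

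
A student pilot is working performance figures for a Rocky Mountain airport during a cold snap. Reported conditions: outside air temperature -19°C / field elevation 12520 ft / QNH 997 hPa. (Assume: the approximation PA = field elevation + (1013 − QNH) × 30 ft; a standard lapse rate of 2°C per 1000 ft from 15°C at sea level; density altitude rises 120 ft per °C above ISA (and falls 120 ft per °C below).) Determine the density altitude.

12040 ft

Pressure altitude = 12520 + (1013 − 997) × 30 = 12520 + (+480) = 13000 ft.
ISA temperature at 13000 ft = 15 − 2 × (13000/1000) = -11°C.
ISA deviation = -19 − (-11) = -8°C.
Density altitude = 13000 + 120 × (-8) = 12040 ft.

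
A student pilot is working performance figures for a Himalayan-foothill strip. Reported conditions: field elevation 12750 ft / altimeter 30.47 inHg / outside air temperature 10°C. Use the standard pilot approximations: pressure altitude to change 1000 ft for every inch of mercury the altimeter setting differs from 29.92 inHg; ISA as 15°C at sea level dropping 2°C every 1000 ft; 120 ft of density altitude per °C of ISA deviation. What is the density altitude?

Pressure altitude = 12750 + (29.92 − 30.47) × 1000 = 12750 + (-550) = 12200 ft.
ISA temperature at 12200 ft = 15 − 2 × (12200/1000) = -9.4°C.
ISA deviation = 10 − (-9.4) = +19.4°C.
Density altitude = 12200 + 120 × (19.4) = 14528 ft.

14528 ft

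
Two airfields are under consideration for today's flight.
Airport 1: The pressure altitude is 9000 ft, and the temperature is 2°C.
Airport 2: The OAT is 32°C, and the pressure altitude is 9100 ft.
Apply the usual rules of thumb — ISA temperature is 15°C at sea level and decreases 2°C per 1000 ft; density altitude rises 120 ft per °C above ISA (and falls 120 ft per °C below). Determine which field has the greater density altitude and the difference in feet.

Airport 1: ISA temp = -3°C, deviation +5°C, DA = 9000 + 120 × 5 = 9600 ft.
Airport 2: ISA temp = -3.2°C, deviation +35.2°C, DA = 9100 + 120 × 35.2 = 13324 ft.
Airport 2 is higher by 13324 − 9600 = 3724 ft.

Airport 2 by 3724 ft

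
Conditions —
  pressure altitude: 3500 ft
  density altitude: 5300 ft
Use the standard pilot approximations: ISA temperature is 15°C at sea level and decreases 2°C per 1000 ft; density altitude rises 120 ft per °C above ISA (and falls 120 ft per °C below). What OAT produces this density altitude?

Density altitude − pressure altitude = 5300 − 3500 = +1800 ft.
At 120 ft/°C that is an ISA deviation of 1800/120 = +15°C.
ISA temperature at 3500 ft = 15 − 2 × (3500/1000) = 8°C.
OAT = ISA + deviation = 8 + (+15) = 23°C.

23°C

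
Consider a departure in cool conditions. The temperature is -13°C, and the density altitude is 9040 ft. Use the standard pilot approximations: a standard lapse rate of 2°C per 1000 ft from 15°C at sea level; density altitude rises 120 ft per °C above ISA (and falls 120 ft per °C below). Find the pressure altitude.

DA = PA + 120 × (OAT − (15 − 2·PA/1000)) = PA + 120·OAT − 1800 + 0.24·PA = 1.24·PA + 120·OAT − 1800.
So 1.24·PA = 9040 − 120 × (-13) + 1800 = 12400.
PA = 12400 / 1.24 = 10000 ft.

10000 ft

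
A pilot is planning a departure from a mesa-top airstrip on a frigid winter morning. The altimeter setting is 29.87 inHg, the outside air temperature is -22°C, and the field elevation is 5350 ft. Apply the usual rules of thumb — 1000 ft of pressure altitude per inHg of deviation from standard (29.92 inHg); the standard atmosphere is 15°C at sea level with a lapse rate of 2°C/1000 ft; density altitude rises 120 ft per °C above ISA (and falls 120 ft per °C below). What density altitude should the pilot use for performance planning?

Pressure altitude = 5350 + (29.92 − 29.87) × 1000 = 5350 + (+50) = 5400 ft.
ISA temperature at 5400 ft = 15 − 2 × (5400/1000) = 4.2°C.
ISA deviation = -22 − 4.2 = -26.2°C.
Density altitude = 5400 + 120 × (-26.2) = 2256 ft.

2256 ft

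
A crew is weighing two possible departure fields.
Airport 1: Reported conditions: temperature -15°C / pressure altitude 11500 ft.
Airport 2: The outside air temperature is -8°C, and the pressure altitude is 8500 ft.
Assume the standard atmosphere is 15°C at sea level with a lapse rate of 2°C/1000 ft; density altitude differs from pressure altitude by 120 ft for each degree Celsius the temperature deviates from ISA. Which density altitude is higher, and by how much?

Airport 1 by 2880 ft

Airport 1: ISA temp = -8°C, deviation -7°C, DA = 11500 + 120 × (-7) = 10660 ft.
Airport 2: ISA temp = -2°C, deviation -6°C, DA = 8500 + 120 × (-6) = 7780 ft.
Airport 1 is higher by 10660 − 7780 = 2880 ft.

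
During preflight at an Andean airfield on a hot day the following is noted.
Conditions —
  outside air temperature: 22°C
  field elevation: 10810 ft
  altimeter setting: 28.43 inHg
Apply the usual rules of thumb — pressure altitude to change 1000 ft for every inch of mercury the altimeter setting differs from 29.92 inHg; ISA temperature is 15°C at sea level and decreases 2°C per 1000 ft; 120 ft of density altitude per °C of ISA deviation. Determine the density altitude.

16092 ft

Pressure altitude = 10810 + (29.92 − 28.43) × 1000 = 10810 + (+1490) = 12300 ft.
ISA temperature at 12300 ft = 15 − 2 × (12300/1000) = -9.6°C.
ISA deviation = 22 − (-9.6) = +31.6°C.
Density altitude = 12300 + 120 × (31.6) = 16092 ft.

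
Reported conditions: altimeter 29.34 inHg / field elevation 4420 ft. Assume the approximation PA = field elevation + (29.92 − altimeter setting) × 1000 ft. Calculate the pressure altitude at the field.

5000 ft

Pressure correction = (29.92 − 29.34) × 1000 = +580 ft.
Pressure altitude = 4420 + (+580) = 5000 ft.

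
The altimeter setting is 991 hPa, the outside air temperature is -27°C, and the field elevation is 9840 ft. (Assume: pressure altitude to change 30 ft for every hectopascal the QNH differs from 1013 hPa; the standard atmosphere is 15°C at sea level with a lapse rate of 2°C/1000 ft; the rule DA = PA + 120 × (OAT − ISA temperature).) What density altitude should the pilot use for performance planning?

7980 ft

Pressure altitude = 9840 + (1013 − 991) × 30 = 9840 + (+660) = 10500 ft.
ISA temperature at 10500 ft = 15 − 2 × (10500/1000) = -6°C.
ISA deviation = -27 − (-6) = -21°C.
Density altitude = 10500 + 120 × (-21) = 7980 ft.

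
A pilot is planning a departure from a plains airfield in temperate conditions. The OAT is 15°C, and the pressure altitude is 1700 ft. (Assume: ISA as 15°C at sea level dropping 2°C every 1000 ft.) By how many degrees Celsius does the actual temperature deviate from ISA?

ISA+3.4°C

ISA temperature at 1700 ft = 15 − 2 × (1700/1000) = 11.6°C.
Deviation = OAT − ISA = 15 − 11.6 = +3.4°C.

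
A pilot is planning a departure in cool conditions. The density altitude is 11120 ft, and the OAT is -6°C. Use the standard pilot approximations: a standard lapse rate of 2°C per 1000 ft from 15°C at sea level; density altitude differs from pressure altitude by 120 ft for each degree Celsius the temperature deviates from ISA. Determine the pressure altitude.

11000 ft

DA = PA + 120 × (OAT − (15 − 2·PA/1000)) = PA + 120·OAT − 1800 + 0.24·PA = 1.24·PA + 120·OAT − 1800.
So 1.24·PA = 11120 − 120 × (-6) + 1800 = 13640.
PA = 13640 / 1.24 = 11000 ft.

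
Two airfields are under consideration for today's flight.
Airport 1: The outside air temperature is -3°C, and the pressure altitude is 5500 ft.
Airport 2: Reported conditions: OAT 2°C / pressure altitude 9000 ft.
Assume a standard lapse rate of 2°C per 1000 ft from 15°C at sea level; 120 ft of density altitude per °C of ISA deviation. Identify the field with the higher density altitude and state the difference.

Airport 1: ISA temp = 4°C, deviation -7°C, DA = 5500 + 120 × (-7) = 4660 ft.
Airport 2: ISA temp = -3°C, deviation +5°C, DA = 9000 + 120 × 5 = 9600 ft.
Airport 2 is higher by 9600 − 4660 = 4940 ft.

Airport 2 by 4940 ft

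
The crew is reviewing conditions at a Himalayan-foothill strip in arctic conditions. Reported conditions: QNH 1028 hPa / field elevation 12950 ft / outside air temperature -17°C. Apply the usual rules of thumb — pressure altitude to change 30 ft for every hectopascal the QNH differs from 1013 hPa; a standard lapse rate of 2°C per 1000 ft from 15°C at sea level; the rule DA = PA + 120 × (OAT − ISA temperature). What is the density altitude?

Pressure altitude = 12950 + (1013 − 1028) × 30 = 12950 + (-450) = 12500 ft.
ISA temperature at 12500 ft = 15 − 2 × (12500/1000) = -10°C.
ISA deviation = -17 − (-10) = -7°C.
Density altitude = 12500 + 120 × (-7) = 11660 ft.

11660 ft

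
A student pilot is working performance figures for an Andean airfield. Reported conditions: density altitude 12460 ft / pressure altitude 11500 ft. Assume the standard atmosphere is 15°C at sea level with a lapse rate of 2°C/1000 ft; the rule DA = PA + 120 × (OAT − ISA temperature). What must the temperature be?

0°C

Density altitude − pressure altitude = 12460 − 11500 = +960 ft.
At 120 ft/°C that is an ISA deviation of 960/120 = +8°C.
ISA temperature at 11500 ft = 15 − 2 × (11500/1000) = -8°C.
OAT = ISA + deviation = -8 + (+8) = 0°C.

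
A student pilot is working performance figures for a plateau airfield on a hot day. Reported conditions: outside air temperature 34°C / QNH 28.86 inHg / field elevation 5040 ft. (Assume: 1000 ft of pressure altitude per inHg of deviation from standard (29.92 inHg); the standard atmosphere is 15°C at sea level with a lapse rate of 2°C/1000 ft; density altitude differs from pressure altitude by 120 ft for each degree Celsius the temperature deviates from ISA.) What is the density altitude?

Pressure altitude = 5040 + (29.92 − 28.86) × 1000 = 5040 + (+1060) = 6100 ft.
ISA temperature at 6100 ft = 15 − 2 × (6100/1000) = 2.8°C.
ISA deviation = 34 − 2.8 = +31.2°C.
Density altitude = 6100 + 120 × (31.2) = 9844 ft.

9844 ft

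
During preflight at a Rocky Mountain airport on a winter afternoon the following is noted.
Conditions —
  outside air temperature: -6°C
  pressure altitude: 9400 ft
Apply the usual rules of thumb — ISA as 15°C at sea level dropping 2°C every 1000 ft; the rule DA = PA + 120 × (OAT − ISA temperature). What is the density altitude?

ISA temperature at 9400 ft = 15 − 2 × (9400/1000) = -3.8°C.
ISA deviation = -6 − (-3.8) = -2.2°C.
Density altitude = 9400 + 120 × (-2.2) = 9400 + (-264) = 9136 ft.

9136 ft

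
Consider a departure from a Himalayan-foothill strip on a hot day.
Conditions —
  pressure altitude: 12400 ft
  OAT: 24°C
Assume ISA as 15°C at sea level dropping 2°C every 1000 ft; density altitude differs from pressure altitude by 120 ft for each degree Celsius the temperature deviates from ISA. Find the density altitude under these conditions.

16456 ft

ISA temperature at 12400 ft = 15 − 2 × (12400/1000) = -9.8°C.
ISA deviation = 24 − (-9.8) = +33.8°C.
Density altitude = 12400 + 120 × (33.8) = 12400 + (+4056) = 16456 ft.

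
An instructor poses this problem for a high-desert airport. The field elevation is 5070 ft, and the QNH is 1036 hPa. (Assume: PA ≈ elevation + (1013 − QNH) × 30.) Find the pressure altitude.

4380 ft

Pressure correction = (1013 − 1036) × 30 = -690 ft.
Pressure altitude = 5070 + (-690) = 4380 ft.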